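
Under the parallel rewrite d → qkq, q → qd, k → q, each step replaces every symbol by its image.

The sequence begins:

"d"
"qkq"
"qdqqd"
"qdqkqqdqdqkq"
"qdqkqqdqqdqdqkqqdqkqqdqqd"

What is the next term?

qdqkqqdqqdqdqkqqdqdqkqqdqkqqdqqdqdqkqqdqqdqdqkqqdqdqkq

Replace each of the 25 characters of qdqkqqdqqdqdqkqqdqkqqdqqd in place — qd qkq qd q qd qd qkq qd qd qkq qd qkq qd q qd qd qkq qd q qd qd qkq qd qd qkq — and concatenate.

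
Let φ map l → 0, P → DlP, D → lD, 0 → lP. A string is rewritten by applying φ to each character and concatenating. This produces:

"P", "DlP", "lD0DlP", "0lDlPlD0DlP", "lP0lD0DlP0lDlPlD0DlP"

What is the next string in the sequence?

Applying the rule to each of the 20 symbols of lP0lD0DlP0lDlPlD0DlP gives the pieces 0 DlP lP 0 lD lP lD 0 DlP lP 0 lD 0 DlP 0 lD lP lD 0 DlP, which concatenate to the answer.

0DlPlP0lDlPlD0DlPlP0lD0DlP0lDlPlD0DlP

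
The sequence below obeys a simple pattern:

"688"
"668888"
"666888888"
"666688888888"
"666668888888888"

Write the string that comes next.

666666888888888888

Term n consists of n 6's, followed by 2n 8's (n = 1, 2, …).
At n = 6 the blocks have lengths 6, 12.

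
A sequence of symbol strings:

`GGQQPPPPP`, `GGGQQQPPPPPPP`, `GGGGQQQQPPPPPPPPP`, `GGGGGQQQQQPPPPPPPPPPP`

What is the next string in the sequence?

GGGGGGQQQQQQPPPPPPPPPPPPP

Term n consists of n G's, followed by n Q's, followed by 2n+1 P's, where the shown terms are n = 2, 3, 4, 5.
For the next term, n = 6, so the run lengths are 6, 6, 13.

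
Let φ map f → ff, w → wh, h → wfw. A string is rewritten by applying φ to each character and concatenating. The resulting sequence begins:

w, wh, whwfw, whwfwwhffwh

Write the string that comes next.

whwfwwhffwhwhwfwffffwhwfw

Expanding whwfwwhffwh: w→wh, h→wfw, w→wh, f→ff, w→wh, w→wh, h→wfw, f→ff, f→ff, w→wh, h→wfw. Concatenated: wh wfw wh ff wh wh wfw ff ff wh wfw.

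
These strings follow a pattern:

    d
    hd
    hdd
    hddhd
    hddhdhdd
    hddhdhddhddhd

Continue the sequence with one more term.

hddhdhddhddhdhddhdhdd

From term 3 onward, concatenate the last term with the second-to-last: hd·d = hdd, hdd·hd = hddhd, …
The next term joins hddhdhddhddhd and hddhdhdd.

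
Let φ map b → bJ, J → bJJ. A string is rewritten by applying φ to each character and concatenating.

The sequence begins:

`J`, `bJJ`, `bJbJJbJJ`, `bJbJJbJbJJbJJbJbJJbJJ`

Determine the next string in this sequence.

bJbJJbJbJJbJJbJbJJbJbJJbJJbJbJJbJJbJbJJbJbJJbJJbJbJJbJJ

Replace each of the 21 characters of bJbJJbJbJJbJJbJbJJbJJ in place — bJ bJJ bJ bJJ bJJ bJ bJJ bJ bJJ bJJ bJ bJJ bJJ bJ bJJ bJ bJJ bJJ bJ bJJ bJJ — and concatenate.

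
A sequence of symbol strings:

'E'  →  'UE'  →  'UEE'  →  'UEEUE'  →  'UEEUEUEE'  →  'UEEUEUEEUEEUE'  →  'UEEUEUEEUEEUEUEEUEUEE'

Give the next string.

Each term (from the third on) is the previous term followed by the one before it: term 3 = UE·E = UEE.
The next term joins UEEUEUEEUEEUEUEEUEUEE and UEEUEUEEUEEUE.

UEEUEUEEUEEUEUEEUEUEEUEEUEUEEUEEUE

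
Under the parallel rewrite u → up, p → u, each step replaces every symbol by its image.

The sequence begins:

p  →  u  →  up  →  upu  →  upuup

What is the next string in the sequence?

upuupupu

Apply φ to upuup symbol by symbol: u→up, p→u, u→up, u→up, p→u; joined: up u up up u.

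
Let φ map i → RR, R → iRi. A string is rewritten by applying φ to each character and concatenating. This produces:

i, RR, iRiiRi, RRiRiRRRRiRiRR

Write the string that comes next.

Rewriting the 14 symbols of RRiRiRRRRiRiRR one by one yields iRi iRi RR iRi RR iRi iRi iRi iRi RR iRi RR iRi iRi; concatenated:

iRiiRiRRiRiRRiRiiRiiRiiRiRRiRiRRiRiiRi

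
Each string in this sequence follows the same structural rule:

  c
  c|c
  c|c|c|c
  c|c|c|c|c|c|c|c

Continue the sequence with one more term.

Every step duplicates the string with '|' between the halves.
Doubling c|c|c|c|c|c|c|c with '|' between the halves:

c|c|c|c|c|c|c|c|c|c|c|c|c|c|c|c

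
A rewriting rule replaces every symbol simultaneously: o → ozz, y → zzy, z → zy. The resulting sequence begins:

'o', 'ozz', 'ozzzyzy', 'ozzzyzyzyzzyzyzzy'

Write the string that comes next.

Rewriting the 17 symbols of ozzzyzyzyzzyzyzzy one by one yields ozz zy zy zy zzy zy zzy zy zzy zy zy zzy zy zzy zy zy zzy; concatenated:

ozzzyzyzyzzyzyzzyzyzzyzyzyzzyzyzzyzyzyzzy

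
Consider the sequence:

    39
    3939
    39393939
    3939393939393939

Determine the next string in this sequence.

39393939393939393939393939393939

s(k+1) = s(k)·s(k) — each term doubles the last.
So the next term is two copies of 3939393939393939.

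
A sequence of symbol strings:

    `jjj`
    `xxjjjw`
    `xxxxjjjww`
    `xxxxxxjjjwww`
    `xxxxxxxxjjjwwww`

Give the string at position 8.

xxxxxxxxxxxxxxjjjwwwwwww

Every step adds xx to the front and w to the end of the previous string.
From xxxxxxxxjjjwwww, 3 further steps: xxxxxxxxjjjwwww → xxxxxxxxxxjjjwwwww → xxxxxxxxxxxxjjjwwwwww → (answer).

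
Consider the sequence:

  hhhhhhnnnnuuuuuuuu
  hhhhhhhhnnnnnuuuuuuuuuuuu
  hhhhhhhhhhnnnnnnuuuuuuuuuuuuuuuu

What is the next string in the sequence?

hhhhhhhhhhhhnnnnnnnuuuuuuuuuuuuuuuuuuuu

Each string has the form h^{2n+2} n^{n+2} u^{4n}, where the shown terms are n = 2, 3, 4.
At n = 5 the blocks have lengths 12, 7, 20.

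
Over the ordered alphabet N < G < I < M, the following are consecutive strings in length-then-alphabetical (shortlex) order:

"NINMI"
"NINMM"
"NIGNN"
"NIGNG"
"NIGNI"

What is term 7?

Continuing the enumeration 2 steps past NIGNI: NIGNI → NIGNM → (answer).

NIGGN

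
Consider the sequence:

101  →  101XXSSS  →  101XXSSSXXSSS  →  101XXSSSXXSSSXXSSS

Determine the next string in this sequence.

Every step adds XXSSS to the end: s(k+1) = s(k)·XXSSS.
Applying this once more to 101XXSSSXXSSSXXSSS:

101XXSSSXXSSSXXSSSXXSSS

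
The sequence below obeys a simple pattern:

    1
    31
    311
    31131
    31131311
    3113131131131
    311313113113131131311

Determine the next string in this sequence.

From term 3 onward, concatenate the last term with the second-to-last: 31·1 = 311, 311·31 = 31131, …
The next term joins 311313113113131131311 and 3113131131131.

3113131131131311313113113131131131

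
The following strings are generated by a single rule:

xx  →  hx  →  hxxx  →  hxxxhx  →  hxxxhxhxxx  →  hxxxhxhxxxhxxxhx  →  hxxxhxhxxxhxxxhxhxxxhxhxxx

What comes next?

hxxxhxhxxxhxxxhxhxxxhxhxxxhxxxhxhxxxhxxxhx

This is a Fibonacci-style word recurrence s(k) = s(k−1)·s(k−2): e.g. hx·xx = hxxx.
The next term joins hxxxhxhxxxhxxxhxhxxxhxhxxx and hxxxhxhxxxhxxxhx.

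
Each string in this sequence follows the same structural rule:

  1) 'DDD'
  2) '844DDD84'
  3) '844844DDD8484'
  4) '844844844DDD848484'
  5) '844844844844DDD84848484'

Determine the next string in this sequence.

Every step adds 844 to the front and 84 to the end of the previous string.
So the next term is 844·844844844844DDD84848484·84.

844844844844844DDD8484848484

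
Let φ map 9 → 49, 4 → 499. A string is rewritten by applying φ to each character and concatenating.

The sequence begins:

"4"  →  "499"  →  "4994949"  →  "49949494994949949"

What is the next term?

49949494994949949499494949949499494949949

Replace each of the 17 characters of 49949494994949949 in place — 499 49 49 499 49 499 49 499 49 49 499 49 499 49 49 499 49 — and concatenate.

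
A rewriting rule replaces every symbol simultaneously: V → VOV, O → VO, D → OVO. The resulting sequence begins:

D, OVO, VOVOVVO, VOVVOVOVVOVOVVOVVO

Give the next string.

Applying the rule to each of the 18 symbols of VOVVOVOVVOVOVVOVVO gives the pieces VOV VO VOV VOV VO VOV VO VOV VOV VO VOV VO VOV VOV VO VOV VOV VO, which concatenate to the answer.

VOVVOVOVVOVVOVOVVOVOVVOVVOVOVVOVOVVOVVOVOVVOVVO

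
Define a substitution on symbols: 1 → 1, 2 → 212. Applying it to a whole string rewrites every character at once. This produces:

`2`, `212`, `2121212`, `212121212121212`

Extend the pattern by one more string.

2121212121212121212121212121212

φ(212121212121212) expands symbol-by-symbol to 212 1 212 1 212 1 212 1 212 1 212 1 212 1 212; joining the 15 pieces gives the next term.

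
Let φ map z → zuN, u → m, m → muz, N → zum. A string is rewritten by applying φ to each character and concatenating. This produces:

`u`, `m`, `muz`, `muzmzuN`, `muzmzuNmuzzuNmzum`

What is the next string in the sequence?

Applying the rule to each of the 17 symbols of muzmzuNmuzzuNmzum gives the pieces muz m zuN muz zuN m zum muz m zuN zuN m zum muz zuN m muz, which concatenate to the answer.

muzmzuNmuzzuNmzummuzmzuNzuNmzummuzzuNmmuz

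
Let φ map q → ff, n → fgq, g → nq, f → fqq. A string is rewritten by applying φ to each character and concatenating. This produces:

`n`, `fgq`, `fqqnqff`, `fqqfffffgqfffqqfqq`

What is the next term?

fqqfffffqqfqqfqqfqqfqqnqfffqqfqqfqqfffffqqffff

φ(fqqfffffgqfffqqfqq) expands symbol-by-symbol to fqq ff ff fqq fqq fqq fqq fqq nq ff fqq fqq fqq ff ff fqq ff ff; joining the 18 pieces gives the next term.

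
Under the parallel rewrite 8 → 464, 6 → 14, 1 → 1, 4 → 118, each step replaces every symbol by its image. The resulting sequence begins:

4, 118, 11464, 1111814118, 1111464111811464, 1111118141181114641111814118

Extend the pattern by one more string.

111111464111811464111118141181111464111811464

Applying the rule to each of the 28 symbols of 1111118141181114641111814118 gives the pieces 1 1 1 1 1 1 464 1 118 1 1 464 1 1 1 118 14 118 1 1 1 1 464 1 118 1 1 464, which concatenate to the answer.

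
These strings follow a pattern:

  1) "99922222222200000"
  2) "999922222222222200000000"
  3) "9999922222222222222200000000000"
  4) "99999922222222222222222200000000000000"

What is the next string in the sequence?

Each string has the form 9^{n+1} 2^{3n+3} 0^{3n-1}, where the shown terms are n = 2, 3, 4, 5.
For the next term, n = 6, so the run lengths are 7, 21, 17.

999999922222222222222222222200000000000000000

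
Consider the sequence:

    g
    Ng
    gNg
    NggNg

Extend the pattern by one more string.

gNgNggNg

From term 3 onward, concatenate the second-to-last term with the last: g·Ng = gNg, Ng·gNg = NggNg, …
So term 5 is gNg·NggNg.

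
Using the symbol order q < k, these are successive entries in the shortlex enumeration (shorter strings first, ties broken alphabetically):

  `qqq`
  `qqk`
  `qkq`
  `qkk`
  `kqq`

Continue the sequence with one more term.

Find the rightmost character of kqq below k, bump it to the next letter, and reset everything to its right to q.

kqk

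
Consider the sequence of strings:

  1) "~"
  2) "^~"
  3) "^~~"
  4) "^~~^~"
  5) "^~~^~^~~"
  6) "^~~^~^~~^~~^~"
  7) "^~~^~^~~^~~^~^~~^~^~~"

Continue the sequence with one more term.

This is a Fibonacci-style word recurrence s(k) = s(k−1)·s(k−2): e.g. ^~·~ = ^~~.
So term 8 is ^~~^~^~~^~~^~^~~^~^~~·^~~^~^~~^~~^~.

^~~^~^~~^~~^~^~~^~^~~^~~^~^~~^~~^~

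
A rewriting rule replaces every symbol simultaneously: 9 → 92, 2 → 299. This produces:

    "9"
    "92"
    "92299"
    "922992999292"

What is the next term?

92299299929229992929229992299

Apply φ to 922992999292 symbol by symbol: 9→92, 2→299, 2→299, 9→92, 9→92, 2→299, 9→92, 9→92, 9→92, 2→299, 9→92, 2→299; joined: 92 299 299 92 92 299 92 92 92 299 92 299.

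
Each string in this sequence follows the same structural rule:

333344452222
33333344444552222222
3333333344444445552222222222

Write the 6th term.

The n-th term is 2n+2 3's then 2n+1 4's then n 5's then 3n+1 2's (n = 1, 2, …).
For term 6, n = 6, so the run lengths are 14, 13, 6, 19.

3333333333333344444444444445555552222222222222222222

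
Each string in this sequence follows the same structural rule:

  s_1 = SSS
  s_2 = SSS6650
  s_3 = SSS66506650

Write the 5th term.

SSS6650665066506650

Each term is the previous one with 6650 appended.
From SSS66506650, 2 further steps: SSS66506650 → SSS665066506650 → (answer).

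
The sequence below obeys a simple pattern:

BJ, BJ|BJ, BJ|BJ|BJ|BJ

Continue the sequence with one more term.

Every step duplicates the string with '|' between the halves.
So the next term is two copies of BJ|BJ|BJ|BJ with '|' between the halves.

BJ|BJ|BJ|BJ|BJ|BJ|BJ|BJ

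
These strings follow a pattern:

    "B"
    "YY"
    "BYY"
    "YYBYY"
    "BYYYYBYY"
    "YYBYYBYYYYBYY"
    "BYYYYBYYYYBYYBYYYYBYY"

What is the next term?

YYBYYBYYYYBYYBYYYYBYYYYBYYBYYYYBYY

From term 3 onward, concatenate the second-to-last term with the last: B·YY = BYY, YY·BYY = YYBYY, …
Continuing: YYBYYBYYYYBYY · BYYYYBYYYYBYYBYYYYBYY gives term 8.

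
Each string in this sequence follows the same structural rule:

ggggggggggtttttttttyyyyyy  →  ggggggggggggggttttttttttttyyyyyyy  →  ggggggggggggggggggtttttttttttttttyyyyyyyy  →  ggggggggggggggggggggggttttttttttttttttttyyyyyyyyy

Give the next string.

Reading off run lengths: g runs 10, 14, 18, 22; t runs 9, 12, 15, 18; y runs 6, 7, 8, 9 — each is linear in n, where the shown terms are n = 3, 4, 5, 6.
For the next term, n = 7, so the run lengths are 26, 21, 10.

ggggggggggggggggggggggggggtttttttttttttttttttttyyyyyyyyyy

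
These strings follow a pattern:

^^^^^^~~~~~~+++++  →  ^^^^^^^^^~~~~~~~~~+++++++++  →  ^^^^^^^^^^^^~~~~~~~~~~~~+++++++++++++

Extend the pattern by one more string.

The n-th term is 3n+3 ^'s then 3n+3 ~'s then 4n+1 +'s (n = 1, 2, …).
At n = 4 the blocks have lengths 15, 15, 17.

^^^^^^^^^^^^^^^~~~~~~~~~~~~~~~+++++++++++++++++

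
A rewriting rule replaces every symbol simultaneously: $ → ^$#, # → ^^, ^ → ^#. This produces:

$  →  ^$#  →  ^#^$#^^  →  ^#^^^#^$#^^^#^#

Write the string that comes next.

Applying the rule to each of the 15 symbols of ^#^^^#^$#^^^#^# gives the pieces ^# ^^ ^# ^# ^# ^^ ^# ^$# ^^ ^# ^# ^# ^^ ^# ^^, which concatenate to the answer.

^#^^^#^#^#^^^#^$#^^^#^#^#^^^#^^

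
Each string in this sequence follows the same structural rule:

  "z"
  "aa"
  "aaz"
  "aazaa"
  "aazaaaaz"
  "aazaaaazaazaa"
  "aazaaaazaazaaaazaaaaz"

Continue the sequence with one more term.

From term 3 onward, concatenate the last term with the second-to-last: aa·z = aaz, aaz·aa = aazaa, …
Continuing: aazaaaazaazaaaazaaaaz · aazaaaazaazaa gives term 8.

aazaaaazaazaaaazaaaazaazaaaazaazaa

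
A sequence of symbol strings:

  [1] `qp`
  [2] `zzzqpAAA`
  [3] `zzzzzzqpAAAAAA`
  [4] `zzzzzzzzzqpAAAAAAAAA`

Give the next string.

zzzzzzzzzzzzqpAAAAAAAAAAAA

Each term wraps the previous one in zzz on the left and AAA on the right.
So the next term is zzz·zzzzzzzzzqpAAAAAAAAA·AAA.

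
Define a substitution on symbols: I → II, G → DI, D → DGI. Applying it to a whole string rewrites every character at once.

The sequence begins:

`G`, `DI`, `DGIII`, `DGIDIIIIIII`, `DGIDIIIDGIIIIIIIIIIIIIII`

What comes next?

Rewriting the 24 symbols of DGIDIIIDGIIIIIIIIIIIIIII one by one yields DGI DI II DGI II II II DGI DI II II II II II II II II II II II II II II II; concatenated:

DGIDIIIDGIIIIIIIDGIDIIIIIIIIIIIIIIIIIIIIIIIIIIIIIII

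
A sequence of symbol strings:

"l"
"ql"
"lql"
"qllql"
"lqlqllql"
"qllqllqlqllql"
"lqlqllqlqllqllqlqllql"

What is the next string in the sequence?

qllqllqlqllqllqlqllqlqllqllqlqllql

This is a Fibonacci-style word recurrence s(k) = s(k−2)·s(k−1): e.g. l·ql = lql.
The next term joins qllqllqlqllql and lqlqllqlqllqllqlqllql.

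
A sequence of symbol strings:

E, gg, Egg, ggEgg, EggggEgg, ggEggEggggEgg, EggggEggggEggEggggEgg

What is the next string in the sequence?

From term 3 onward, concatenate the second-to-last term with the last: E·gg = Egg, gg·Egg = ggEgg, …
Continuing: ggEggEggggEgg · EggggEggggEggEggggEgg gives term 8.

ggEggEggggEggEggggEggggEggEggggEgg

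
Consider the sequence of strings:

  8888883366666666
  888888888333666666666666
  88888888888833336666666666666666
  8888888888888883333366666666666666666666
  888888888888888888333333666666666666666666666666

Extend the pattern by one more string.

88888888888888888888833333336666666666666666666666666666

Each string has the form 8^{3n} 3^{n} 6^{4n}, where the shown terms are n = 2, 3, 4, 5, 6.
At n = 7 the blocks have lengths 21, 7, 28.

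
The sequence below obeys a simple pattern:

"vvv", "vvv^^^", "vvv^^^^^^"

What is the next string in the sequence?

vvv^^^^^^^^^

The strings grow by a fixed suffix ^^^ each time.
One more step from vvv^^^^^^ gives the answer.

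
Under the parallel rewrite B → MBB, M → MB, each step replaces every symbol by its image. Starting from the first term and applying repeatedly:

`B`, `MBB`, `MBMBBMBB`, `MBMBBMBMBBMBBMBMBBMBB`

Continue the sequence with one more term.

φ(MBMBBMBMBBMBBMBMBBMBB) expands symbol-by-symbol to MB MBB MB MBB MBB MB MBB MB MBB MBB MB MBB MBB MB MBB MB MBB MBB MB MBB MBB; joining the 21 pieces gives the next term.

MBMBBMBMBBMBBMBMBBMBMBBMBBMBMBBMBBMBMBBMBMBBMBBMBMBBMBB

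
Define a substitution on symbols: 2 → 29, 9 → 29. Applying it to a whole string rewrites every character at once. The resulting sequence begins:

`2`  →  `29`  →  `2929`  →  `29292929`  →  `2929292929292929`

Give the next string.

Rewriting the 16 symbols of 2929292929292929 one by one yields 29 29 29 29 29 29 29 29 29 29 29 29 29 29 29 29; concatenated:

29292929292929292929292929292929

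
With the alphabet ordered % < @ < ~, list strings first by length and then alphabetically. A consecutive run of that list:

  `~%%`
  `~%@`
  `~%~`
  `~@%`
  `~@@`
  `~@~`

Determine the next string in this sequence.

~~%

Treat ~@~ as a base-3 numeral over the given alphabet and add one, carrying through any trailing ~'s.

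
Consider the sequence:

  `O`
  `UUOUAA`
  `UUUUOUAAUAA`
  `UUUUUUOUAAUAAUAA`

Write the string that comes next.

s(k+1) = UU·s(k)·UAA, so each term gains UU as a prefix and UAA as a suffix.
One more step from UUUUUUOUAAUAAUAA gives the answer.

UUUUUUUUOUAAUAAUAAUAA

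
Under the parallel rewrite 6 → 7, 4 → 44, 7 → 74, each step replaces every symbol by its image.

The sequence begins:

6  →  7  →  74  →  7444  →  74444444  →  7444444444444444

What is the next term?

Rewriting the 16 symbols of 7444444444444444 one by one yields 74 44 44 44 44 44 44 44 44 44 44 44 44 44 44 44; concatenated:

74444444444444444444444444444444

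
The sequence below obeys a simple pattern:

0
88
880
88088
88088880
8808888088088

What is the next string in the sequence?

From term 3 onward, concatenate the last term with the second-to-last: 88·0 = 880, 880·88 = 88088, …
So term 7 is 8808888088088·88088880.

880888808808888088880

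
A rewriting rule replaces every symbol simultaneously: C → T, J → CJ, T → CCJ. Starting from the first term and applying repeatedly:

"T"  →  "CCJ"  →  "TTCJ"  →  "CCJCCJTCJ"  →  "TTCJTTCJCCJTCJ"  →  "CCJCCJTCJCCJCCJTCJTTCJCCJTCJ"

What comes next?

TTCJTTCJCCJTCJTTCJTTCJCCJTCJCCJCCJTCJTTCJCCJTCJ

φ(CCJCCJTCJCCJCCJTCJTTCJCCJTCJ) expands symbol-by-symbol to T T CJ T T CJ CCJ T CJ T T CJ T T CJ CCJ T CJ CCJ CCJ T CJ T T CJ CCJ T CJ; joining the 28 pieces gives the next term.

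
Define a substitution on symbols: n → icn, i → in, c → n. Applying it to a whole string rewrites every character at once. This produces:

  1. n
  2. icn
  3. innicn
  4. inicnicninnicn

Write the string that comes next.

Applying the rule to each of the 14 symbols of inicnicninnicn gives the pieces in icn in n icn in n icn in icn icn in n icn, which concatenate to the answer.

inicninnicninnicninicnicninnicn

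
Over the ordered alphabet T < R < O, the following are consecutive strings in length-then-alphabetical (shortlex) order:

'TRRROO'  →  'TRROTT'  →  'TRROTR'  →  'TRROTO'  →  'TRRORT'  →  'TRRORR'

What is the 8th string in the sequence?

Continuing the enumeration 2 steps past TRRORR: TRRORR → TRRORO → (answer).

TRROOT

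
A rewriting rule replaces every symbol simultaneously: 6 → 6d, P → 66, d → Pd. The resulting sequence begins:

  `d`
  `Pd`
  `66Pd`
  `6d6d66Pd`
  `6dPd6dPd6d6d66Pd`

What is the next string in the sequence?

Replace each of the 16 characters of 6dPd6dPd6d6d66Pd in place — 6d Pd 66 Pd 6d Pd 66 Pd 6d Pd 6d Pd 6d 6d 66 Pd — and concatenate.

6dPd66Pd6dPd66Pd6dPd6dPd6d6d66Pd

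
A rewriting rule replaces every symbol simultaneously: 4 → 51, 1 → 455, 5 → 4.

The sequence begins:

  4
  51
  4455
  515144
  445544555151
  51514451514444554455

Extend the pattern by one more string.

Applying the rule to each of the 20 symbols of 51514451514444554455 gives the pieces 4 455 4 455 51 51 4 455 4 455 51 51 51 51 4 4 51 51 4 4, which concatenate to the answer.

445544555151445544555151515144515144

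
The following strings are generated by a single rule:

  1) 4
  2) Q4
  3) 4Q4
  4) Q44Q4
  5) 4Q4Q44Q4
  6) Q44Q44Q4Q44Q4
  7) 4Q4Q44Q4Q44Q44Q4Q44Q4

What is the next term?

This is a Fibonacci-style word recurrence s(k) = s(k−2)·s(k−1): e.g. 4·Q4 = 4Q4.
The next term joins Q44Q44Q4Q44Q4 and 4Q4Q44Q4Q44Q44Q4Q44Q4.

Q44Q44Q4Q44Q44Q4Q44Q4Q44Q44Q4Q44Q4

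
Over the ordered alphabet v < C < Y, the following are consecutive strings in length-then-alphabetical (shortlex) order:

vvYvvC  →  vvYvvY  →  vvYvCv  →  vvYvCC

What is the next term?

Find the rightmost character of vvYvCC below Y, bump it to the next letter, and reset everything to its right to v.

vvYvCY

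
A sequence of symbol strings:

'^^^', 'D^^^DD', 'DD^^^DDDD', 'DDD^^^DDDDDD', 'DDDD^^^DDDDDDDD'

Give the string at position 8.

DDDDDDD^^^DDDDDDDDDDDDDD

Every step adds D to the front and DD to the end of the previous string.
From DDDD^^^DDDDDDDD, 3 further steps: DDDD^^^DDDDDDDD → DDDDD^^^DDDDDDDDDD → DDDDDD^^^DDDDDDDDDDDD → (answer).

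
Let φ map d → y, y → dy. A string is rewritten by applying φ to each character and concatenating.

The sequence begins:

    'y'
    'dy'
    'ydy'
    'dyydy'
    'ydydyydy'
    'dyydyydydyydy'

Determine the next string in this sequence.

ydydyydydyydyydydyydy

Replace each of the 13 characters of dyydyydydyydy in place — y dy dy y dy dy y dy y dy dy y dy — and concatenate.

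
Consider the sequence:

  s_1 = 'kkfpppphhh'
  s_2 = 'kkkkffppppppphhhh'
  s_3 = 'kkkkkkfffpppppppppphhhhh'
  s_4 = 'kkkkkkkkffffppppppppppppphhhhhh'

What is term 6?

Reading off run lengths: k runs 2, 4, 6, 8; f runs 1, 2, 3, 4; p runs 4, 7, 10, 13; h runs 3, 4, 5, 6 — each is linear in n (n = 1, 2, …).
At n = 6 the blocks have lengths 12, 6, 19, 8.

kkkkkkkkkkkkffffffppppppppppppppppppphhhhhhhh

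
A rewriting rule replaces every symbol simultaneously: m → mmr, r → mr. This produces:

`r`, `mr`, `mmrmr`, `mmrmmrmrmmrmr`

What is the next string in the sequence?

Replace each of the 13 characters of mmrmmrmrmmrmr in place — mmr mmr mr mmr mmr mr mmr mr mmr mmr mr mmr mr — and concatenate.

mmrmmrmrmmrmmrmrmmrmrmmrmmrmrmmrmr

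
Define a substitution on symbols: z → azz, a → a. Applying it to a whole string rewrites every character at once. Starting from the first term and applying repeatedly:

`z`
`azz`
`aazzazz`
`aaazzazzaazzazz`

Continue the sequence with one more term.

Applying the rule to each of the 15 symbols of aaazzazzaazzazz gives the pieces a a a azz azz a azz azz a a azz azz a azz azz, which concatenate to the answer.

aaaazzazzaazzazzaaazzazzaazzazz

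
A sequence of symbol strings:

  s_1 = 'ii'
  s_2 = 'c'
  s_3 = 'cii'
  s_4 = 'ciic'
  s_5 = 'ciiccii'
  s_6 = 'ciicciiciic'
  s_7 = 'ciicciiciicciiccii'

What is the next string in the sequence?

From term 3 onward, concatenate the last term with the second-to-last: c·ii = cii, cii·c = ciic, …
So term 8 is ciicciiciicciiccii·ciicciiciic.

ciicciiciicciicciiciicciiciic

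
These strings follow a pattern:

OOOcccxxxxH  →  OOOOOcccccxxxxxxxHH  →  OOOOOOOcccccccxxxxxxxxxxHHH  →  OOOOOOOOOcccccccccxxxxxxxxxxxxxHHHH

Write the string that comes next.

OOOOOOOOOOOcccccccccccxxxxxxxxxxxxxxxxHHHHH

Term n consists of 2n+1 O's, followed by 2n+1 c's, followed by 3n+1 x's, followed by n H's (n = 1, 2, …).
For the next term, n = 5, so the run lengths are 11, 11, 16, 5.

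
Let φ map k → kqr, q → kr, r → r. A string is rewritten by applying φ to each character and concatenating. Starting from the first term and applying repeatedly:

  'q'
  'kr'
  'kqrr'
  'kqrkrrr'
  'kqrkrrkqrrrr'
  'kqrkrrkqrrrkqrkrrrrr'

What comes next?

φ(kqrkrrkqrrrkqrkrrrrr) expands symbol-by-symbol to kqr kr r kqr r r kqr kr r r r kqr kr r kqr r r r r r; joining the 20 pieces gives the next term.

kqrkrrkqrrrkqrkrrrrkqrkrrkqrrrrrr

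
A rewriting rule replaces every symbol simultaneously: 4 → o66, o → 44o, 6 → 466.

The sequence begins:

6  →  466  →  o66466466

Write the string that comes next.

Apply φ to o66466466 symbol by symbol: o→44o, 6→466, 6→466, 4→o66, 6→466, 6→466, 4→o66, 6→466, 6→466; joined: 44o 466 466 o66 466 466 o66 466 466.

44o466466o66466466o66466466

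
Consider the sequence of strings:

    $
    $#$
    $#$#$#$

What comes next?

s(k+1) = s(k)·#·s(k) — each term doubles the last with '#' between the halves.
One more doubling of $#$#$#$ gives the answer.

$#$#$#$#$#$#$#$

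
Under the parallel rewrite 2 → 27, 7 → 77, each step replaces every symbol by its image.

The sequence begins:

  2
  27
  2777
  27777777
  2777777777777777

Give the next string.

Replace each of the 16 characters of 2777777777777777 in place — 27 77 77 77 77 77 77 77 77 77 77 77 77 77 77 77 — and concatenate.

27777777777777777777777777777777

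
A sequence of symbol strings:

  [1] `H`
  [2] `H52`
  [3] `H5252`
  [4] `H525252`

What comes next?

H52525252

Each term is the previous one with 52 appended.
One more step from H525252 gives the answer.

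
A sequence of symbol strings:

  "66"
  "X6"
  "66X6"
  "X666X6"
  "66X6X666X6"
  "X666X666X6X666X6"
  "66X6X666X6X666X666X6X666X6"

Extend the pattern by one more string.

From term 3 onward, concatenate the second-to-last term with the last: 66·X6 = 66X6, X6·66X6 = X666X6, …
Continuing: X666X666X6X666X6 · 66X6X666X6X666X666X6X666X6 gives term 8.

X666X666X6X666X666X6X666X6X666X666X6X666X6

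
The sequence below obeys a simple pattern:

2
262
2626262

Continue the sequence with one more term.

262626262626262

s(k+1) = s(k)·6·s(k) — each term doubles the last with '6' between the halves.
So the next term is two copies of 2626262 with '6' between the halves.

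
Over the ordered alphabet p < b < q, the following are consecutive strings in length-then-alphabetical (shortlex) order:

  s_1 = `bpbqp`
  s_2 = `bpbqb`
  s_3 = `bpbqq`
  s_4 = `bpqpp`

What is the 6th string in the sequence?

Advancing 2 positions from bpqpp through bpqpp → bpqpb reaches term 6.

bpqpq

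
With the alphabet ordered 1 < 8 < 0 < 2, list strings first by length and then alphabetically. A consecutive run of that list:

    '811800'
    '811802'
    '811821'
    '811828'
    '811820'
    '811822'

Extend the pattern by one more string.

Find the rightmost character of 811822 below 2, bump it to the next letter, and reset everything to its right to 1.

811011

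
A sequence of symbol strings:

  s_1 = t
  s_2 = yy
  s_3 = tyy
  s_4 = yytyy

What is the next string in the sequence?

tyyyytyy

Each term (from the third on) is the two preceding terms concatenated in order: term 3 = t·yy = tyy.
The next term joins tyy and yytyy.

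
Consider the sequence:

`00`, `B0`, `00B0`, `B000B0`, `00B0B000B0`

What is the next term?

B000B000B0B000B0

From term 3 onward, concatenate the second-to-last term with the last: 00·B0 = 00B0, B0·00B0 = B000B0, …
So term 6 is B000B0·00B0B000B0.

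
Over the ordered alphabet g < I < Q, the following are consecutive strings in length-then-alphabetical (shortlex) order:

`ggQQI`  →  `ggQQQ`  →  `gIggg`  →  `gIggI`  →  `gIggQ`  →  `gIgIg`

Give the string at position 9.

Advancing 3 positions from gIgIg through gIgIg → gIgII → gIgIQ reaches term 9.

gIgQg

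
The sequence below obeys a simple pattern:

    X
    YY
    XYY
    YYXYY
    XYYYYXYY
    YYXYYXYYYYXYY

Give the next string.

XYYYYXYYYYXYYXYYYYXYY

Each term (from the third on) is the two preceding terms concatenated in order: term 3 = X·YY = XYY.
The next term joins XYYYYXYY and YYXYYXYYYYXYY.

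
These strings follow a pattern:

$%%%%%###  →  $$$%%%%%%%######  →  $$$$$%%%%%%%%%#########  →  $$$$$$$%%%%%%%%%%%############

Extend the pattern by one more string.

Term n consists of 2n-1 $'s, followed by 2n+3 %'s, followed by 3n #'s (n = 1, 2, …).
For the next term, n = 5, so the run lengths are 9, 13, 15.

$$$$$$$$$%%%%%%%%%%%%%###############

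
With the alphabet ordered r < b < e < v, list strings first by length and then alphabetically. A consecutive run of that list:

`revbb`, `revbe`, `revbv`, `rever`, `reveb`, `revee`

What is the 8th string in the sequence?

Stepping forward 2 times from revee: revee → revev, then the target.

revvr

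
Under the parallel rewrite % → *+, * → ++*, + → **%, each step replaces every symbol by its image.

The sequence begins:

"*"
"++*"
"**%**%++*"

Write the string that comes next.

++*++**+++*++**+**%**%++*

Apply φ to **%**%++* symbol by symbol: *→++*, *→++*, %→*+, *→++*, *→++*, %→*+, +→**%, +→**%, *→++*; joined: ++* ++* *+ ++* ++* *+ **% **% ++*.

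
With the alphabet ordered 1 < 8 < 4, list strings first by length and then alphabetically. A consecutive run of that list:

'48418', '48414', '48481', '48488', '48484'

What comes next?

48441

Treat 48484 as a base-3 numeral over the given alphabet and add one, carrying through any trailing 4's.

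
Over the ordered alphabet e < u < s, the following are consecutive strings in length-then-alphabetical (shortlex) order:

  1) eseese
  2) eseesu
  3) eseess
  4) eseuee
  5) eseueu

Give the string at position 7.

eseuue

Stepping forward 2 times from eseueu: eseueu → eseues, then the target.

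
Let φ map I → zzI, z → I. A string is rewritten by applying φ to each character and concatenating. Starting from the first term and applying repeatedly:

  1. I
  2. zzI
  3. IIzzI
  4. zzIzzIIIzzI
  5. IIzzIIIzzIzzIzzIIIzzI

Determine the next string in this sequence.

zzIzzIIIzzIzzIzzIIIzzIIIzzIIIzzIzzIzzIIIzzI

Replace each of the 21 characters of IIzzIIIzzIzzIzzIIIzzI in place — zzI zzI I I zzI zzI zzI I I zzI I I zzI I I zzI zzI zzI I I zzI — and concatenate.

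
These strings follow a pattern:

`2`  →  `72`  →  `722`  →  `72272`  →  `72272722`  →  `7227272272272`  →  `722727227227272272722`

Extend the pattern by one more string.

7227272272272722727227227272272272

From term 3 onward, concatenate the last term with the second-to-last: 72·2 = 722, 722·72 = 72272, …
So term 8 is 722727227227272272722·7227272272272.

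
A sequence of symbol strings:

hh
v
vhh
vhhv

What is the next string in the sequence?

From term 3 onward, concatenate the last term with the second-to-last: v·hh = vhh, vhh·v = vhhv, …
So term 5 is vhhv·vhh.

vhhvvhh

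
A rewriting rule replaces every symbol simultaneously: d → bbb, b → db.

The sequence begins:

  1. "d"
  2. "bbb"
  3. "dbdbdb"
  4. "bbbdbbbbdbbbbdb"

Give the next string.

Rewriting the 15 symbols of bbbdbbbbdbbbbdb one by one yields db db db bbb db db db db bbb db db db db bbb db; concatenated:

dbdbdbbbbdbdbdbdbbbbdbdbdbdbbbbdb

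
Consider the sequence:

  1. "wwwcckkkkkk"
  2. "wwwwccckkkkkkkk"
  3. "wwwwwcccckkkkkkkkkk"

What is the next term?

wwwwwwccccckkkkkkkkkkkk

Reading off run lengths: w runs 3, 4, 5; c runs 2, 3, 4; k runs 6, 8, 10 — each is linear in n, where the shown terms are n = 3, 4, 5.
At n = 6 the blocks have lengths 6, 5, 12.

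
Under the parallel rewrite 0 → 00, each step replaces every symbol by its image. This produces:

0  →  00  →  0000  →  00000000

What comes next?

Rewriting each symbol of 00000000: 0→00, 0→00, 0→00, 0→00, 0→00, 0→00, 0→00, 0→00, which concatenates to 00 00 00 00 00 00 00 00.

0000000000000000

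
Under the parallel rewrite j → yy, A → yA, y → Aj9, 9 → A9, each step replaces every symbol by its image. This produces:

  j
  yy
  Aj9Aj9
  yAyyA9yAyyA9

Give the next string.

Expanding yAyyA9yAyyA9: y→Aj9, A→yA, y→Aj9, y→Aj9, A→yA, 9→A9, y→Aj9, A→yA, y→Aj9, y→Aj9, A→yA, 9→A9. Concatenated: Aj9 yA Aj9 Aj9 yA A9 Aj9 yA Aj9 Aj9 yA A9.

Aj9yAAj9Aj9yAA9Aj9yAAj9Aj9yAA9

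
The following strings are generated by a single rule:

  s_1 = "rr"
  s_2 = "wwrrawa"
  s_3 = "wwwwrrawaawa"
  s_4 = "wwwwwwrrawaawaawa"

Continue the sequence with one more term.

Every step adds ww to the front and awa to the end of the previous string.
Applying this once more to wwwwwwrrawaawaawa:

wwwwwwwwrrawaawaawaawa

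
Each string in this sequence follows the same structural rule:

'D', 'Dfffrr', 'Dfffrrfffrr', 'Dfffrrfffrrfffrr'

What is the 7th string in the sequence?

Every step adds fffrr to the end: s(k+1) = s(k)·fffrr.
From Dfffrrfffrrfffrr, 3 further steps: Dfffrrfffrrfffrr → Dfffrrfffrrfffrrfffrr → Dfffrrfffrrfffrrfffrrfffrr → (answer).

Dfffrrfffrrfffrrfffrrfffrrfffrr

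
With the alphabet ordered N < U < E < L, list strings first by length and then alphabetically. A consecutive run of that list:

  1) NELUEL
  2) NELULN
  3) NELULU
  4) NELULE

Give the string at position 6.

NELENN

Advancing 2 positions from NELULE through NELULE → NELULL reaches term 6.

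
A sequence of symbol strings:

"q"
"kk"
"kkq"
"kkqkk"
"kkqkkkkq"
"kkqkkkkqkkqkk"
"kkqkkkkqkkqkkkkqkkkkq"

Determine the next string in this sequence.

This is a Fibonacci-style word recurrence s(k) = s(k−1)·s(k−2): e.g. kk·q = kkq.
Continuing: kkqkkkkqkkqkkkkqkkkkq · kkqkkkkqkkqkk gives term 8.

kkqkkkkqkkqkkkkqkkkkqkkqkkkkqkkqkk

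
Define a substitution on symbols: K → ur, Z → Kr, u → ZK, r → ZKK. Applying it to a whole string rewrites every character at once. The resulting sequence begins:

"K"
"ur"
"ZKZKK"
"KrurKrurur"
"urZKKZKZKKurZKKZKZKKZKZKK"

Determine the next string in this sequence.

Rewriting the 25 symbols of urZKKZKZKKurZKKZKZKKZKZKK one by one yields ZK ZKK Kr ur ur Kr ur Kr ur ur ZK ZKK Kr ur ur Kr ur Kr ur ur Kr ur Kr ur ur; concatenated:

ZKZKKKrururKrurKrururZKZKKKrururKrurKrururKrurKrurur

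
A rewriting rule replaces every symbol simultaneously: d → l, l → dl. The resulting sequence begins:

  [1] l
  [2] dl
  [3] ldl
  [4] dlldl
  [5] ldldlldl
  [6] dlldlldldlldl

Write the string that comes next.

Applying the rule to each of the 13 symbols of dlldlldldlldl gives the pieces l dl dl l dl dl l dl l dl dl l dl, which concatenate to the answer.

ldldlldldlldlldldlldl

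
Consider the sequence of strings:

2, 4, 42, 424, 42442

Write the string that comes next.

42442424

From term 3 onward, concatenate the last term with the second-to-last: 4·2 = 42, 42·4 = 424, …
So term 6 is 42442·424.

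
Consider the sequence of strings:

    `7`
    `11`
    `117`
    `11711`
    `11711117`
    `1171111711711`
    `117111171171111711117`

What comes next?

1171111711711117111171171111711711

This is a Fibonacci-style word recurrence s(k) = s(k−1)·s(k−2): e.g. 11·7 = 117.
The next term joins 117111171171111711117 and 1171111711711.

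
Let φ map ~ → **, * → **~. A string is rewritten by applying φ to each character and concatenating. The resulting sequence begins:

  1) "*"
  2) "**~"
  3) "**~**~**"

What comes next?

**~**~****~**~****~**~

Expanding **~**~**: *→**~, *→**~, ~→**, *→**~, *→**~, ~→**, *→**~, *→**~. Concatenated: **~ **~ ** **~ **~ ** **~ **~.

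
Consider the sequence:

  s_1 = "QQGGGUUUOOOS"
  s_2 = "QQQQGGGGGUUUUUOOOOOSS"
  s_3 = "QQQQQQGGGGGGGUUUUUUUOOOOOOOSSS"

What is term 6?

Each string has the form Q^{2n} G^{2n+1} U^{2n+1} O^{2n+1} S^{n} (n = 1, 2, …).
Setting n = 6 gives 12, 13, 13, 13, 6 characters in each block.

QQQQQQQQQQQQGGGGGGGGGGGGGUUUUUUUUUUUUUOOOOOOOOOOOOOSSSSSS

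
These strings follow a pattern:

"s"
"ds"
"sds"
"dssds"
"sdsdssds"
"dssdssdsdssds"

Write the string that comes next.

From term 3 onward, concatenate the second-to-last term with the last: s·ds = sds, ds·sds = dssds, …
Continuing: sdsdssds · dssdssdsdssds gives term 7.

sdsdssdsdssdssdsdssds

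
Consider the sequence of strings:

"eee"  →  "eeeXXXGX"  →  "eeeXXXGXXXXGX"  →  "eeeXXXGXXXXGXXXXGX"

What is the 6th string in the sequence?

Every step adds XXXGX to the end: s(k+1) = s(k)·XXXGX.
From eeeXXXGXXXXGXXXXGX, 2 further steps: eeeXXXGXXXXGXXXXGX → eeeXXXGXXXXGXXXXGXXXXGX → (answer).

eeeXXXGXXXXGXXXXGXXXXGXXXXGX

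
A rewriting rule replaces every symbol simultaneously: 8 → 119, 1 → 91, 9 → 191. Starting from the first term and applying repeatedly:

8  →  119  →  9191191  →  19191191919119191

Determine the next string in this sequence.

Applying the rule to each of the 17 symbols of 19191191919119191 gives the pieces 91 191 91 191 91 91 191 91 191 91 191 91 91 191 91 191 91, which concatenate to the answer.

91191911919191191911919119191911919119191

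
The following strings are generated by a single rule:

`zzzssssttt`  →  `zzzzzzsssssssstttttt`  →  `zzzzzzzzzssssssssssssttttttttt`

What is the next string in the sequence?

zzzzzzzzzzzzsssssssssssssssstttttttttttt

Each string has the form z^{3n} s^{4n} t^{3n} (n = 1, 2, …).
For the next term, n = 4, so the run lengths are 12, 16, 12.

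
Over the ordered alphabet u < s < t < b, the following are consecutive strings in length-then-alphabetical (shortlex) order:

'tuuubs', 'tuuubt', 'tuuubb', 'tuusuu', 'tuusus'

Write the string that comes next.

The successor of tuusus increments the rightmost position that isn't already b and resets every position after it to u.

tuusut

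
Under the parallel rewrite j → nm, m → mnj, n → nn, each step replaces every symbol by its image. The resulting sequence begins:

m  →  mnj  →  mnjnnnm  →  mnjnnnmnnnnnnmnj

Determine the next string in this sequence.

mnjnnnmnnnnnnmnjnnnnnnnnnnnnmnjnnnm

Applying the rule to each of the 16 symbols of mnjnnnmnnnnnnmnj gives the pieces mnj nn nm nn nn nn mnj nn nn nn nn nn nn mnj nn nm, which concatenate to the answer.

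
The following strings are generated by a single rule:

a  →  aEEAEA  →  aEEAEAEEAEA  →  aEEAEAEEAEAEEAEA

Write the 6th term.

aEEAEAEEAEAEEAEAEEAEAEEAEA

The strings grow by a fixed suffix EEAEA each time.
From aEEAEAEEAEAEEAEA, 2 further steps: aEEAEAEEAEAEEAEA → aEEAEAEEAEAEEAEAEEAEA → (answer).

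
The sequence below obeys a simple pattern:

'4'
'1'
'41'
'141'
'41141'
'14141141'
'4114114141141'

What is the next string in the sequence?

This is a Fibonacci-style word recurrence s(k) = s(k−2)·s(k−1): e.g. 4·1 = 41.
So term 8 is 14141141·4114114141141.

141411414114114141141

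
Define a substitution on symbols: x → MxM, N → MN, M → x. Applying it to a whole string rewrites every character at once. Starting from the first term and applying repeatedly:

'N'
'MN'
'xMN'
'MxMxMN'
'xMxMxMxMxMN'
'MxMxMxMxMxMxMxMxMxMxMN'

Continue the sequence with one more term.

Rewriting the 22 symbols of MxMxMxMxMxMxMxMxMxMxMN one by one yields x MxM x MxM x MxM x MxM x MxM x MxM x MxM x MxM x MxM x MxM x MN; concatenated:

xMxMxMxMxMxMxMxMxMxMxMxMxMxMxMxMxMxMxMxMxMN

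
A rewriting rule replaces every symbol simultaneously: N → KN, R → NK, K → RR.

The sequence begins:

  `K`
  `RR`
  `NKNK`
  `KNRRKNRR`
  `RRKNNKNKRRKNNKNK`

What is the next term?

NKNKRRKNKNRRKNRRNKNKRRKNKNRRKNRR

Replace each of the 16 characters of RRKNNKNKRRKNNKNK in place — NK NK RR KN KN RR KN RR NK NK RR KN KN RR KN RR — and concatenate.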